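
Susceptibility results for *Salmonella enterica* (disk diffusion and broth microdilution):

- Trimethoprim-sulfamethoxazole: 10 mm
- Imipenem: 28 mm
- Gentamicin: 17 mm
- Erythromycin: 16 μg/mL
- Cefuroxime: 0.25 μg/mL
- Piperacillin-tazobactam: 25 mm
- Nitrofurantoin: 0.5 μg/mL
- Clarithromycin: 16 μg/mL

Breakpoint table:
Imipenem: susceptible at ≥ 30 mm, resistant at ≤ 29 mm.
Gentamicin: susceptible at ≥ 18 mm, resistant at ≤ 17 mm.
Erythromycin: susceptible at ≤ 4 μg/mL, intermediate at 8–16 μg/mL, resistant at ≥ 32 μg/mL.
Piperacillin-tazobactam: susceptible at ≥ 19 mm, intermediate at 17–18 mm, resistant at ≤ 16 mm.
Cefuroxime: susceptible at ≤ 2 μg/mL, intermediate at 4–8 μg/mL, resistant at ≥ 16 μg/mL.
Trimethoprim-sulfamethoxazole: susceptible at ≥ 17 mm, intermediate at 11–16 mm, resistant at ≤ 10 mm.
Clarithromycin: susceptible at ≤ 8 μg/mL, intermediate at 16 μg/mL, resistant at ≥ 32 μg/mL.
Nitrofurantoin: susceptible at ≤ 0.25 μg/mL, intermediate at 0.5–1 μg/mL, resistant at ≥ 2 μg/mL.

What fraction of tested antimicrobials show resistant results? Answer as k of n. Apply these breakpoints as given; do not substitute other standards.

Trimethoprim-sulfamethoxazole 10 mm: ≤ 10 mm ⇒ Resistant
Imipenem (28 mm) ≤ 29 mm → R
Gentamicin: 17 mm is ≤ 17 mm ⇒ Resistant
Erythromycin: 16 μg/mL is in 8–16 μg/mL ⇒ Intermediate
Cefuroxime 0.25 μg/mL: ≤ 2 μg/mL → S
Piperacillin-tazobactam (25 mm) ≥ 19 mm ⇒ S
Nitrofurantoin 0.5 μg/mL: in 0.5–1 μg/mL — intermediate
Clarithromycin: 16 μg/mL is = 16 μg/mL ⇒ intermediate
Resistant: 3/8

3 of 8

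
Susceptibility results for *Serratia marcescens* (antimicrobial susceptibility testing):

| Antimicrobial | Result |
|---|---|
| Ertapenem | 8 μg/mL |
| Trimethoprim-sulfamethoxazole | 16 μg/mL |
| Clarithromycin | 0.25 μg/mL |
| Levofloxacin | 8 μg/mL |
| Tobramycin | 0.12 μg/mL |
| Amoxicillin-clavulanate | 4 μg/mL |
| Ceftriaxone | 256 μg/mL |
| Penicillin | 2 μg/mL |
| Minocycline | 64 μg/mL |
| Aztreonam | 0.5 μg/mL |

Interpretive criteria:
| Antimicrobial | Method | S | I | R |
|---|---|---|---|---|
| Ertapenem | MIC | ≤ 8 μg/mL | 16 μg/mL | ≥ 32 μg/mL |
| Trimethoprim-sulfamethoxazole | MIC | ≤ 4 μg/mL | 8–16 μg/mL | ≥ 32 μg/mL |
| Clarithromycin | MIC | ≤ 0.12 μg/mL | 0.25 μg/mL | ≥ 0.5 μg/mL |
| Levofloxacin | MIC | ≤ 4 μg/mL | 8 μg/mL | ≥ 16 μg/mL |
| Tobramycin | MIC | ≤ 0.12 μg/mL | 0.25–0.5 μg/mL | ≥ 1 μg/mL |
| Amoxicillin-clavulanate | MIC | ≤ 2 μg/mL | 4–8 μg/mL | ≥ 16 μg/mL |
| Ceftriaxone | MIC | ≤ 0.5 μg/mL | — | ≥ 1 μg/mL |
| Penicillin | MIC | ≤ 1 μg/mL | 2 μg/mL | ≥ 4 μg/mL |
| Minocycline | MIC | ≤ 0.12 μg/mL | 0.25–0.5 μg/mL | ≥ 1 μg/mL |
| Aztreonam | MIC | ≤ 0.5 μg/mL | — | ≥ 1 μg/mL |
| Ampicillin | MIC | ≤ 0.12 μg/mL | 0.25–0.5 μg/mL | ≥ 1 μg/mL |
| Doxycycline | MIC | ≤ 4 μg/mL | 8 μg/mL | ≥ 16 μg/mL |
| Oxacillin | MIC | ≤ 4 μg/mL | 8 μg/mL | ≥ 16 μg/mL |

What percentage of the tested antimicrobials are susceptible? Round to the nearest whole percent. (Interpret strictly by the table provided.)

Ertapenem: 8 μg/mL is ≤ 8 μg/mL → susceptible
Trimethoprim-sulfamethoxazole (16 μg/mL) in 8–16 μg/mL — intermediate
Clarithromycin 0.25 μg/mL: = 0.25 μg/mL → I
Levofloxacin (8 μg/mL) = 8 μg/mL ⇒ intermediate
Tobramycin 0.12 μg/mL: ≤ 0.12 μg/mL ⇒ Susceptible
Amoxicillin-clavulanate (4 μg/mL) in 4–8 μg/mL → intermediate
Ceftriaxone (256 μg/mL) ≥ 1 μg/mL ⇒ resistant
Penicillin: 2 μg/mL is = 2 μg/mL — Intermediate
Minocycline 64 μg/mL: ≥ 1 μg/mL ⇒ R
Aztreonam (0.5 μg/mL) ≤ 0.5 μg/mL ⇒ Susceptible
Susceptible: 3/10

30%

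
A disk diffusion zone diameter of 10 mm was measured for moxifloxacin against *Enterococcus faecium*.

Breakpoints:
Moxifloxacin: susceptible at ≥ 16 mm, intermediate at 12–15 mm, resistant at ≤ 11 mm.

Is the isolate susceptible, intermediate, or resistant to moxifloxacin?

Moxifloxacin (10 mm) ≤ 11 mm → Resistant

Resistant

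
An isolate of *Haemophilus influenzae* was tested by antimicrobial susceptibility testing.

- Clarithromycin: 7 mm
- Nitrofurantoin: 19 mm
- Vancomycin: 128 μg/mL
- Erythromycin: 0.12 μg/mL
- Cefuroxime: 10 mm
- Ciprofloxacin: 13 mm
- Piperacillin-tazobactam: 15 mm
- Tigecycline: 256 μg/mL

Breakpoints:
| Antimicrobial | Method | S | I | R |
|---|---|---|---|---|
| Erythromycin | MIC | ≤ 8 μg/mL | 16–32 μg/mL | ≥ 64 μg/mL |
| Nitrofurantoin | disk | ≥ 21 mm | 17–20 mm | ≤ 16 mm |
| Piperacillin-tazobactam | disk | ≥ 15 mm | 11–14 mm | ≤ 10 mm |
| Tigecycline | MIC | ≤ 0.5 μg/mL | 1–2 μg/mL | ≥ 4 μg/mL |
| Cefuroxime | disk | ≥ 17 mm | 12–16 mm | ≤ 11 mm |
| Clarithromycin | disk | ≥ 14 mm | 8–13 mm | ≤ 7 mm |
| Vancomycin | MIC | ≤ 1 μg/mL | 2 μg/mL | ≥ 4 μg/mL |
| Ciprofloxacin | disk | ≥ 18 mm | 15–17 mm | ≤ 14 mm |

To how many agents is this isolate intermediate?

Clarithromycin (7 mm) ≤ 7 mm → Resistant
Nitrofurantoin: 19 mm is in 17–20 mm — Intermediate
Vancomycin (128 μg/mL) ≥ 4 μg/mL ⇒ R
Erythromycin 0.12 μg/mL: ≤ 8 μg/mL → Susceptible
Cefuroxime: 10 mm is ≤ 11 mm → resistant
Ciprofloxacin 13 mm: ≤ 14 mm — R
Piperacillin-tazobactam 15 mm: ≥ 15 mm ⇒ Susceptible
Tigecycline (256 μg/mL) ≥ 4 μg/mL → resistant
Intermediate: 1

1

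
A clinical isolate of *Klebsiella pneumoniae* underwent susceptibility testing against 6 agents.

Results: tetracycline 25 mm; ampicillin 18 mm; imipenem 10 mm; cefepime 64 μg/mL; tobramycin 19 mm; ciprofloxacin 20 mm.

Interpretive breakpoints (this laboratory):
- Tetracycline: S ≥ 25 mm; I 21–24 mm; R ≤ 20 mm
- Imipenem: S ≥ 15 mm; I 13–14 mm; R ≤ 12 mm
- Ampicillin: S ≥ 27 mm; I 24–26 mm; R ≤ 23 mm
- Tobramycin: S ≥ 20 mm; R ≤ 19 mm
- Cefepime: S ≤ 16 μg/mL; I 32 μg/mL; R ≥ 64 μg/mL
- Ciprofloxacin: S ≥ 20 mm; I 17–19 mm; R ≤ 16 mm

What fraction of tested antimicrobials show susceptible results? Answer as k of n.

2 of 6

Tetracycline 25 mm: ≥ 25 mm — Susceptible
Ampicillin (18 mm) ≤ 23 mm ⇒ resistant
Imipenem (10 mm) ≤ 12 mm ⇒ resistant
Cefepime 64 μg/mL: ≥ 64 μg/mL ⇒ R
Tobramycin (19 mm) ≤ 19 mm → resistant
Ciprofloxacin 20 mm: ≥ 20 mm ⇒ S
Susceptible: 2/6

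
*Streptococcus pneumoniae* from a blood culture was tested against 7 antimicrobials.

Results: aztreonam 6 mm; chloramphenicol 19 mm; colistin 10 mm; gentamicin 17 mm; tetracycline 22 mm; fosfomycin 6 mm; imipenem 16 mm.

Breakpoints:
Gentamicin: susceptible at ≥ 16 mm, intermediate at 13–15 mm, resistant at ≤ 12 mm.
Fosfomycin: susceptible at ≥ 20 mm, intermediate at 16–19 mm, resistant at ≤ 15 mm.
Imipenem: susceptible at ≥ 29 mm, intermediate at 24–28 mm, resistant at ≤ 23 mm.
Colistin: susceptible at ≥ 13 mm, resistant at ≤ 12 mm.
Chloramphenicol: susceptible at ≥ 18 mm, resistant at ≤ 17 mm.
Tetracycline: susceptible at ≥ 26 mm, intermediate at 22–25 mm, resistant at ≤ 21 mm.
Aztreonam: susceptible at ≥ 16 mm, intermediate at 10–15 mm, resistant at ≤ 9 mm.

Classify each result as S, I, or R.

R, S, R, S, I, R, R

Aztreonam 6 mm: ≤ 9 mm ⇒ resistant
Chloramphenicol: 19 mm is ≥ 18 mm ⇒ S
Colistin 10 mm: ≤ 12 mm ⇒ Resistant
Gentamicin: 17 mm is ≥ 16 mm → S
Tetracycline 22 mm: in 22–25 mm → intermediate
Fosfomycin 6 mm: ≤ 15 mm — Resistant
Imipenem (16 mm) ≤ 23 mm ⇒ R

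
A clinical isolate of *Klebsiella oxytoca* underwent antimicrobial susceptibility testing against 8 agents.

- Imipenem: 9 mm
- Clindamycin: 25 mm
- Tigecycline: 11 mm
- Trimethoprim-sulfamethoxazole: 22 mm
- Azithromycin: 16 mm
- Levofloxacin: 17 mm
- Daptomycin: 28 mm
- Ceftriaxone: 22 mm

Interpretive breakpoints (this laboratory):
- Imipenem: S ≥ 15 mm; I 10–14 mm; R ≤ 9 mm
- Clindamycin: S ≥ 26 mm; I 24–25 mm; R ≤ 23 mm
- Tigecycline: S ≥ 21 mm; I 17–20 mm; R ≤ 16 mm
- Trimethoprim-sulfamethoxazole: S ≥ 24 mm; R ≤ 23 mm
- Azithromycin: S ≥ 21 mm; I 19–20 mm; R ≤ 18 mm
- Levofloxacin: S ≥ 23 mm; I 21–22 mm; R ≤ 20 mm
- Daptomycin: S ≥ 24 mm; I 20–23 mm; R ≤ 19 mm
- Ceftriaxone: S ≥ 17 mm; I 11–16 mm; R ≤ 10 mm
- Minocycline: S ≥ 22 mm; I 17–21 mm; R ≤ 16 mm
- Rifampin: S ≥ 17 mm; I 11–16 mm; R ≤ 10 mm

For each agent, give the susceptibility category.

Imipenem: 9 mm is ≤ 9 mm → Resistant
Clindamycin (25 mm) in 24–25 mm — I
Tigecycline 11 mm: ≤ 16 mm — R
Trimethoprim-sulfamethoxazole 22 mm: ≤ 23 mm → R
Azithromycin (16 mm) ≤ 18 mm ⇒ Resistant
Levofloxacin (17 mm) ≤ 20 mm — R
Daptomycin (28 mm) ≥ 24 mm — S
Ceftriaxone: 22 mm is ≥ 17 mm ⇒ susceptible

R, I, R, R, R, R, S, S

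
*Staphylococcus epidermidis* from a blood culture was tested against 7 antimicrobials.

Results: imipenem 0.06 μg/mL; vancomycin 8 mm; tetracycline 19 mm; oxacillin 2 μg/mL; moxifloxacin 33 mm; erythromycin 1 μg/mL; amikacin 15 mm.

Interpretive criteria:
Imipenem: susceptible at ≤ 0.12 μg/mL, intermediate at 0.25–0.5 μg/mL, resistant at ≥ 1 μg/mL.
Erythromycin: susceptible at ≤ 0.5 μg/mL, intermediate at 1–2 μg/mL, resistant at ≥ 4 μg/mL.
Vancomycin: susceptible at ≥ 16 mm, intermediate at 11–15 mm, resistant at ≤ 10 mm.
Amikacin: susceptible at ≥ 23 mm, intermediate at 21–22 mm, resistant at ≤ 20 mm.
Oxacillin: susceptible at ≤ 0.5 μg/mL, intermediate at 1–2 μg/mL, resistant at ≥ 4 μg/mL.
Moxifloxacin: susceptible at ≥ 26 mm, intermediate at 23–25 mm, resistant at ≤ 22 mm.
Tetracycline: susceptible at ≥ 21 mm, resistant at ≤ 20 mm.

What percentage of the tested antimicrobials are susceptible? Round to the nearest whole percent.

Imipenem: 0.06 μg/mL is ≤ 0.12 μg/mL — S
Vancomycin: 8 mm is ≤ 10 mm ⇒ resistant
Tetracycline: 19 mm is ≤ 20 mm — resistant
Oxacillin 2 μg/mL: in 1–2 μg/mL — Intermediate
Moxifloxacin: 33 mm is ≥ 26 mm ⇒ S
Erythromycin (1 μg/mL) in 1–2 μg/mL → intermediate
Amikacin (15 mm) ≤ 20 mm — Resistant
Susceptible: 2/7

29%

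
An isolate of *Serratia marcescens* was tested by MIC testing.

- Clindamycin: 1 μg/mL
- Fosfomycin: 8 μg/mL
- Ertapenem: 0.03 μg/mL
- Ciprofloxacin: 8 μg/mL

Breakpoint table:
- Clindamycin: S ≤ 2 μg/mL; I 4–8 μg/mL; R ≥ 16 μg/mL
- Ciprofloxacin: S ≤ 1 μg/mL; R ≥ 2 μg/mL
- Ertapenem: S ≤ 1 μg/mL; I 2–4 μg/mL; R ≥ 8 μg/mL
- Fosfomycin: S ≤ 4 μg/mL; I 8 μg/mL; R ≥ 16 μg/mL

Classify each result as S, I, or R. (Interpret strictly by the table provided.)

Clindamycin: 1 μg/mL is ≤ 2 μg/mL → Susceptible
Fosfomycin (8 μg/mL) = 8 μg/mL — Intermediate
Ertapenem: 0.03 μg/mL is ≤ 1 μg/mL — S
Ciprofloxacin: 8 μg/mL is ≥ 2 μg/mL — R

S, I, S, R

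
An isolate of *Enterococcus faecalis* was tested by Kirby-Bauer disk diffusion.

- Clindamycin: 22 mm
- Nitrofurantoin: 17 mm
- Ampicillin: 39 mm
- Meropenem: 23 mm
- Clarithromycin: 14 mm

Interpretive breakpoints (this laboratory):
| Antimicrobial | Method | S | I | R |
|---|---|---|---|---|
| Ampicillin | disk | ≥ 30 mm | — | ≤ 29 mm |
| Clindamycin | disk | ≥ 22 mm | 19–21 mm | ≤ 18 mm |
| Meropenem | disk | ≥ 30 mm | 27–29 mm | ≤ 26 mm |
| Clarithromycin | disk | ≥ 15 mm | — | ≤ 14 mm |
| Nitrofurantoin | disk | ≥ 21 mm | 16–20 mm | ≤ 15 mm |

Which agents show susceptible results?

clindamycin, ampicillin

Clindamycin 22 mm: ≥ 22 mm — S
Nitrofurantoin: 17 mm is in 16–20 mm → I
Ampicillin 39 mm: ≥ 30 mm → S
Meropenem (23 mm) ≤ 26 mm ⇒ Resistant
Clarithromycin: 14 mm is ≤ 14 mm ⇒ resistant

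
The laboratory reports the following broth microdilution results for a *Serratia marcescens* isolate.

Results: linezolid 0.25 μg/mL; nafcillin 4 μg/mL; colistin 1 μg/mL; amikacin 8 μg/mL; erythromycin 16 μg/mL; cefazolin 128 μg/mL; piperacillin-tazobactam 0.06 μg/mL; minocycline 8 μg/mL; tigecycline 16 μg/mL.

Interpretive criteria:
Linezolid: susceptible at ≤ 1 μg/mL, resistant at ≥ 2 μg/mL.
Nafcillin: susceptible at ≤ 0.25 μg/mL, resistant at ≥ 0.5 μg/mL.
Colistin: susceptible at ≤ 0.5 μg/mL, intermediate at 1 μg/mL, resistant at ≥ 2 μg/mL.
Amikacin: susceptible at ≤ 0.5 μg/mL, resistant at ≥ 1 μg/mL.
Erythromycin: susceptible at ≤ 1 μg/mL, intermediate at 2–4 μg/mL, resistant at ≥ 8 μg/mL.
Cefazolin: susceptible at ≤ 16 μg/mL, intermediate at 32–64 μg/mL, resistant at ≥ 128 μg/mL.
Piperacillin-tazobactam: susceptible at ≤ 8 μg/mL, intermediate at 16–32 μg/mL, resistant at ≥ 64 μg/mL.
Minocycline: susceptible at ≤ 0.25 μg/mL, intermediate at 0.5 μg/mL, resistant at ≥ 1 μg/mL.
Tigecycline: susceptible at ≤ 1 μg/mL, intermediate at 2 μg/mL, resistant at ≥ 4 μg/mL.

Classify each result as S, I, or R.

S, R, I, R, R, R, S, R, R

Linezolid: 0.25 μg/mL is ≤ 1 μg/mL → Susceptible
Nafcillin 4 μg/mL: ≥ 0.5 μg/mL → R
Colistin: 1 μg/mL is = 1 μg/mL → Intermediate
Amikacin (8 μg/mL) ≥ 1 μg/mL → R
Erythromycin (16 μg/mL) ≥ 8 μg/mL ⇒ Resistant
Cefazolin 128 μg/mL: ≥ 128 μg/mL ⇒ resistant
Piperacillin-tazobactam 0.06 μg/mL: ≤ 8 μg/mL ⇒ S
Minocycline 8 μg/mL: ≥ 1 μg/mL → R
Tigecycline (16 μg/mL) ≥ 4 μg/mL ⇒ Resistant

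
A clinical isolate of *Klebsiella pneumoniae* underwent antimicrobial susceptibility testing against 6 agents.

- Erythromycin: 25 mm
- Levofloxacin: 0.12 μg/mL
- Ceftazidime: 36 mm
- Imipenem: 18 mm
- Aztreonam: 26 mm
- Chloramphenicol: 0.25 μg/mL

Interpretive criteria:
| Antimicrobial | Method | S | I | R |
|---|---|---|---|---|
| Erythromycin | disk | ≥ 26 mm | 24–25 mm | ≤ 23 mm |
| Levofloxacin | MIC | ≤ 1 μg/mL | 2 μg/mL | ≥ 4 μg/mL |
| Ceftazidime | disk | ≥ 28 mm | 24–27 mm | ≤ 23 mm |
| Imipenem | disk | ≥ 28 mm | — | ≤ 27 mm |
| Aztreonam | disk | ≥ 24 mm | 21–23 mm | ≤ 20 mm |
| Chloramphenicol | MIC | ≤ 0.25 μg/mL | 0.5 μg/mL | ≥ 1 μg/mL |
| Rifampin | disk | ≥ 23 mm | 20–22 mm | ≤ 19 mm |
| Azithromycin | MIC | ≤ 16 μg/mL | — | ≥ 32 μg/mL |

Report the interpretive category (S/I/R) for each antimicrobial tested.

I, S, S, R, S, S

Erythromycin 25 mm: in 24–25 mm ⇒ I
Levofloxacin: 0.12 μg/mL is ≤ 1 μg/mL ⇒ Susceptible
Ceftazidime 36 mm: ≥ 28 mm ⇒ susceptible
Imipenem 18 mm: ≤ 27 mm → resistant
Aztreonam: 26 mm is ≥ 24 mm → susceptible
Chloramphenicol 0.25 μg/mL: ≤ 0.25 μg/mL ⇒ Susceptible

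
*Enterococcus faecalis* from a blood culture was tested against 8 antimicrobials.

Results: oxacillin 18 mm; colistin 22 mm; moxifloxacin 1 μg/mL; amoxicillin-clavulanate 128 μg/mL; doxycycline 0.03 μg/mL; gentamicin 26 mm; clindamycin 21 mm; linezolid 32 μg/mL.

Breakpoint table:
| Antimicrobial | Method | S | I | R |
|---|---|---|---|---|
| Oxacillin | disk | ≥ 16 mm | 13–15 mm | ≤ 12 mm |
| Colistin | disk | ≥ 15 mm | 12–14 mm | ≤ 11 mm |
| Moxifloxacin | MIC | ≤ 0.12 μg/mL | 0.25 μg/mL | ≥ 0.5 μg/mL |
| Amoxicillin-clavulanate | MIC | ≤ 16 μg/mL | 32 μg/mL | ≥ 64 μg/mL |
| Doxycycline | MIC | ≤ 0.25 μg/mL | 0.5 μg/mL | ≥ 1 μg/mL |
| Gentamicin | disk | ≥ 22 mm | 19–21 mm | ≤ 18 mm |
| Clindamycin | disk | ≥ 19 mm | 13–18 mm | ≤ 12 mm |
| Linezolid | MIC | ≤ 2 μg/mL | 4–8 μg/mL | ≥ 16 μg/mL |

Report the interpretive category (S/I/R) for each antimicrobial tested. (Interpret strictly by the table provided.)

Oxacillin (18 mm) ≥ 16 mm — Susceptible
Colistin (22 mm) ≥ 15 mm — S
Moxifloxacin (1 μg/mL) ≥ 0.5 μg/mL — resistant
Amoxicillin-clavulanate 128 μg/mL: ≥ 64 μg/mL — Resistant
Doxycycline (0.03 μg/mL) ≤ 0.25 μg/mL — S
Gentamicin (26 mm) ≥ 22 mm ⇒ S
Clindamycin: 21 mm is ≥ 19 mm — susceptible
Linezolid: 32 μg/mL is ≥ 16 μg/mL → resistant

S, S, R, R, S, S, S, R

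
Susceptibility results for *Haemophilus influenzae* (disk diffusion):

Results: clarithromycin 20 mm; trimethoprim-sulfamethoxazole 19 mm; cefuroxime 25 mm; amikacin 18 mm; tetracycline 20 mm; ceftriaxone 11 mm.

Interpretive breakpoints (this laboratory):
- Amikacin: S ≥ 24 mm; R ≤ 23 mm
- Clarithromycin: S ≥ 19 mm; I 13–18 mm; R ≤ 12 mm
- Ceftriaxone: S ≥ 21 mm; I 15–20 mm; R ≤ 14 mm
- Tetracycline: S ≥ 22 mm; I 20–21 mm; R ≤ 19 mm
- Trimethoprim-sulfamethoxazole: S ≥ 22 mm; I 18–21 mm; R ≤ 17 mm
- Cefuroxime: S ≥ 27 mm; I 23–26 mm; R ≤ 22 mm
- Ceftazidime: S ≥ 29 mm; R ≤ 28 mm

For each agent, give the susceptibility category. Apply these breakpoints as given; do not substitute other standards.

S, I, I, R, I, R

Clarithromycin (20 mm) ≥ 19 mm → susceptible
Trimethoprim-sulfamethoxazole (19 mm) in 18–21 mm ⇒ Intermediate
Cefuroxime (25 mm) in 23–26 mm — I
Amikacin: 18 mm is ≤ 23 mm — R
Tetracycline 20 mm: in 20–21 mm → I
Ceftriaxone (11 mm) ≤ 14 mm — resistant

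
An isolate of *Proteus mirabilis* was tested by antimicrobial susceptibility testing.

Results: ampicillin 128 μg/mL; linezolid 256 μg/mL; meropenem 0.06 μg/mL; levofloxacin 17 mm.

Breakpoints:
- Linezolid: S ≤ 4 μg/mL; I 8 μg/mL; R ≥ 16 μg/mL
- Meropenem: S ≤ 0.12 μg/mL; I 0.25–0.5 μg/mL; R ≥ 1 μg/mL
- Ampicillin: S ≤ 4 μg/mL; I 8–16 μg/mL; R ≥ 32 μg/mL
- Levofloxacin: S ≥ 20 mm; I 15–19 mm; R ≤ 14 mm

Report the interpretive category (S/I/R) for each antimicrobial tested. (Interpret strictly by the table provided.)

R, R, S, I

Ampicillin: 128 μg/mL is ≥ 32 μg/mL ⇒ resistant
Linezolid 256 μg/mL: ≥ 16 μg/mL — R
Meropenem: 0.06 μg/mL is ≤ 0.12 μg/mL ⇒ susceptible
Levofloxacin (17 mm) in 15–19 mm → I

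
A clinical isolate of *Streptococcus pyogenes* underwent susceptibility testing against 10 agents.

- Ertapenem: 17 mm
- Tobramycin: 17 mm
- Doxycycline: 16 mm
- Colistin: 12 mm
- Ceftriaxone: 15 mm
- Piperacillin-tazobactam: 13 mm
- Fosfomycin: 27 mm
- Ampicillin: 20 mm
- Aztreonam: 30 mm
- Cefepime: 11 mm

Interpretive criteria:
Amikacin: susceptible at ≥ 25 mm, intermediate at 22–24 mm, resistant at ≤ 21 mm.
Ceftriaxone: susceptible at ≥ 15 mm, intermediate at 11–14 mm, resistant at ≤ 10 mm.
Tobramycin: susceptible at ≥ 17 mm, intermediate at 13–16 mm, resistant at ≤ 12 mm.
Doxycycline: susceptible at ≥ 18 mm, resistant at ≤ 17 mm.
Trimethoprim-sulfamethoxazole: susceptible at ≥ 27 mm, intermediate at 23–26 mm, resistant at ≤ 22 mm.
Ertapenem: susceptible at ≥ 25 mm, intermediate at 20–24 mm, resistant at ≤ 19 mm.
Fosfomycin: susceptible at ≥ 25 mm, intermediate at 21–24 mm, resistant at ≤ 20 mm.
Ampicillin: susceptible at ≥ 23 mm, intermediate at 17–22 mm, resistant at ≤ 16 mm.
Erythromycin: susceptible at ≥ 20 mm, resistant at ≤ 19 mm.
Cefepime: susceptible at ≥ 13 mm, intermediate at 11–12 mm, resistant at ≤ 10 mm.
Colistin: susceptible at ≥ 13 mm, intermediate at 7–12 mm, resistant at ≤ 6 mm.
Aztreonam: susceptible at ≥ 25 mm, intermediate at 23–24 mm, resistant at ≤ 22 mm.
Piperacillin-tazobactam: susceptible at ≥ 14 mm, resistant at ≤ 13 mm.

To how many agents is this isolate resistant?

Ertapenem (17 mm) ≤ 19 mm ⇒ R
Tobramycin 17 mm: ≥ 17 mm ⇒ Susceptible
Doxycycline (16 mm) ≤ 17 mm → R
Colistin: 12 mm is in 7–12 mm → Intermediate
Ceftriaxone (15 mm) ≥ 15 mm ⇒ Susceptible
Piperacillin-tazobactam: 13 mm is ≤ 13 mm — resistant
Fosfomycin 27 mm: ≥ 25 mm ⇒ susceptible
Ampicillin: 20 mm is in 17–22 mm — Intermediate
Aztreonam: 30 mm is ≥ 25 mm ⇒ Susceptible
Cefepime: 11 mm is in 11–12 mm — Intermediate
Resistant: 3

3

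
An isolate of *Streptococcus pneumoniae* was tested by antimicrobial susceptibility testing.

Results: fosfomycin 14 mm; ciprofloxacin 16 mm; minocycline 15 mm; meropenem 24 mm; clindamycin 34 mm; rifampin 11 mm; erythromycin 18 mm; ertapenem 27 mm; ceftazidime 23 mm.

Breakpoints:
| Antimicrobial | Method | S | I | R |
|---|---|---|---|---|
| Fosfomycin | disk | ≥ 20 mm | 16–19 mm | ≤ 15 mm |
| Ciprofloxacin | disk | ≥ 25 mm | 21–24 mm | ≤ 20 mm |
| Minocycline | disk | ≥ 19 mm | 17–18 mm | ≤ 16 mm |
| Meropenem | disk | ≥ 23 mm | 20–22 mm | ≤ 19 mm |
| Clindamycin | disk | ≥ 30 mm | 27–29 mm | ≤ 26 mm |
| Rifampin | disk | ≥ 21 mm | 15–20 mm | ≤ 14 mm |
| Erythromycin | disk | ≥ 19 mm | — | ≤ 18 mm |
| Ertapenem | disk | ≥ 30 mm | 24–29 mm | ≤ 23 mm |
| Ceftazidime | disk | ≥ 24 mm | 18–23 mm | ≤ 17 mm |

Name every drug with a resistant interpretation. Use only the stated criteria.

fosfomycin, ciprofloxacin, minocycline, rifampin, erythromycin

Fosfomycin (14 mm) ≤ 15 mm — Resistant
Ciprofloxacin (16 mm) ≤ 20 mm → resistant
Minocycline 15 mm: ≤ 16 mm → R
Meropenem: 24 mm is ≥ 23 mm → S
Clindamycin: 34 mm is ≥ 30 mm ⇒ S
Rifampin: 11 mm is ≤ 14 mm — resistant
Erythromycin 18 mm: ≤ 18 mm ⇒ R
Ertapenem (27 mm) in 24–29 mm — Intermediate
Ceftazidime (23 mm) in 18–23 mm ⇒ Intermediate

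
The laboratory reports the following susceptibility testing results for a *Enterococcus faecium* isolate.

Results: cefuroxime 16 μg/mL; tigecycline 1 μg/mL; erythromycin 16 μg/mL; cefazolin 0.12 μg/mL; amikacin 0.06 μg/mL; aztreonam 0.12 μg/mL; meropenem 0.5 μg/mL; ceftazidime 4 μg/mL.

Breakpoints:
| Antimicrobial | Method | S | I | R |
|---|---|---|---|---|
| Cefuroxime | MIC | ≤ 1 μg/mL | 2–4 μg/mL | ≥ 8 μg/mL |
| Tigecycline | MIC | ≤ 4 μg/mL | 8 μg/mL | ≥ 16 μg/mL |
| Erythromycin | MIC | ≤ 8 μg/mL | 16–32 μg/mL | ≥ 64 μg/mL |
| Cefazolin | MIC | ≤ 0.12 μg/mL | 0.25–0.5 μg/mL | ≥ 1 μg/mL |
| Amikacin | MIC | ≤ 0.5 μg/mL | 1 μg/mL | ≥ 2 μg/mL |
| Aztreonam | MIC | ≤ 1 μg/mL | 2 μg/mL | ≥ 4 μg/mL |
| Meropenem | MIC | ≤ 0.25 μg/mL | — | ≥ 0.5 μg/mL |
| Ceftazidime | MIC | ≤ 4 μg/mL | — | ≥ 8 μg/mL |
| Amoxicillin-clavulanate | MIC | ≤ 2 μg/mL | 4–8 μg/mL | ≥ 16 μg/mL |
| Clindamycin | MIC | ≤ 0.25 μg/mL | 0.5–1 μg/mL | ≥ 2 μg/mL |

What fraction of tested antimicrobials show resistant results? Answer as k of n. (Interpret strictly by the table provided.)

2 of 8

Cefuroxime: 16 μg/mL is ≥ 8 μg/mL ⇒ R
Tigecycline (1 μg/mL) ≤ 4 μg/mL — Susceptible
Erythromycin: 16 μg/mL is in 16–32 μg/mL — I
Cefazolin: 0.12 μg/mL is ≤ 0.12 μg/mL — susceptible
Amikacin 0.06 μg/mL: ≤ 0.5 μg/mL — susceptible
Aztreonam (0.12 μg/mL) ≤ 1 μg/mL ⇒ susceptible
Meropenem: 0.5 μg/mL is ≥ 0.5 μg/mL — Resistant
Ceftazidime 4 μg/mL: ≤ 4 μg/mL — susceptible
Resistant: 2/8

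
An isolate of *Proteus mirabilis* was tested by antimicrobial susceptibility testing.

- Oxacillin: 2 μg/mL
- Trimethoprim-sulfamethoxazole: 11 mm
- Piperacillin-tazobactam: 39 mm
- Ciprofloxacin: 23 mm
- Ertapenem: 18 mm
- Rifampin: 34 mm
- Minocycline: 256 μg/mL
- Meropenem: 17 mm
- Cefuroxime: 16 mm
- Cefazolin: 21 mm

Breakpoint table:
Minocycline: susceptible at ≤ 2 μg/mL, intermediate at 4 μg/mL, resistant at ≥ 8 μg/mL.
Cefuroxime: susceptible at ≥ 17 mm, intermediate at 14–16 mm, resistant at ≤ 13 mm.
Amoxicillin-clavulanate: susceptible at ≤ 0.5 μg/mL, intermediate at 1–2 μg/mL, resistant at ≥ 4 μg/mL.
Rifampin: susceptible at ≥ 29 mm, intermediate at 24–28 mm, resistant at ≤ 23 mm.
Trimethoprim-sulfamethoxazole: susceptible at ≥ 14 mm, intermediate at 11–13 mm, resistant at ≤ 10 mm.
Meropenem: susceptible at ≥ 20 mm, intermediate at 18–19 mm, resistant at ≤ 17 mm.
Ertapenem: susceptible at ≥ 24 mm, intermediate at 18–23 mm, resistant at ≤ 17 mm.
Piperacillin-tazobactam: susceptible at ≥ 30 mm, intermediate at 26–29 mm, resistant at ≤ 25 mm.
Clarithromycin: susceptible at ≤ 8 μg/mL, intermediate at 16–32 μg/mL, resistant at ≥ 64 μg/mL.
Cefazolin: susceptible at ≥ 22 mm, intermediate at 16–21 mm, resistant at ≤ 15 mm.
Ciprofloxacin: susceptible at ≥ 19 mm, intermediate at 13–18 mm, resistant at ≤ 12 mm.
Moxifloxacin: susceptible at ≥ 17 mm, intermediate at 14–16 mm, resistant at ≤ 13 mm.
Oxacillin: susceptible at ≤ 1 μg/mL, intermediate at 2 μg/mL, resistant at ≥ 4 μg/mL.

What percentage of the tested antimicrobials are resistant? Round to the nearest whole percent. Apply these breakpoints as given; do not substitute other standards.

20%

Oxacillin 2 μg/mL: = 2 μg/mL — intermediate
Trimethoprim-sulfamethoxazole (11 mm) in 11–13 mm → Intermediate
Piperacillin-tazobactam (39 mm) ≥ 30 mm → S
Ciprofloxacin: 23 mm is ≥ 19 mm — S
Ertapenem: 18 mm is in 18–23 mm ⇒ intermediate
Rifampin 34 mm: ≥ 29 mm — Susceptible
Minocycline (256 μg/mL) ≥ 8 μg/mL → Resistant
Meropenem: 17 mm is ≤ 17 mm ⇒ R
Cefuroxime (16 mm) in 14–16 mm → Intermediate
Cefazolin: 21 mm is in 16–21 mm ⇒ I
Resistant: 2/10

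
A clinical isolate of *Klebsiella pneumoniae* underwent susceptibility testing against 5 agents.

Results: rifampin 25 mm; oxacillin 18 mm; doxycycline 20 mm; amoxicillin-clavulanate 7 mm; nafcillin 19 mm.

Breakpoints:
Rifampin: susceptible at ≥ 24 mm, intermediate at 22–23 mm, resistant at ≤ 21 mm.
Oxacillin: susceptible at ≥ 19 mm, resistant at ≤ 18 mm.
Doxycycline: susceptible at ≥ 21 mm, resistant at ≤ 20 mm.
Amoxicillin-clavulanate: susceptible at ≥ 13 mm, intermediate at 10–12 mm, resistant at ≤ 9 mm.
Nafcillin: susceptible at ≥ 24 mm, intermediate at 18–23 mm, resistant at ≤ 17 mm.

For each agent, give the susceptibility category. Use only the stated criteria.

S, R, R, R, I

Rifampin: 25 mm is ≥ 24 mm ⇒ S
Oxacillin 18 mm: ≤ 18 mm ⇒ R
Doxycycline (20 mm) ≤ 20 mm → resistant
Amoxicillin-clavulanate: 7 mm is ≤ 9 mm — R
Nafcillin (19 mm) in 18–23 mm ⇒ Intermediate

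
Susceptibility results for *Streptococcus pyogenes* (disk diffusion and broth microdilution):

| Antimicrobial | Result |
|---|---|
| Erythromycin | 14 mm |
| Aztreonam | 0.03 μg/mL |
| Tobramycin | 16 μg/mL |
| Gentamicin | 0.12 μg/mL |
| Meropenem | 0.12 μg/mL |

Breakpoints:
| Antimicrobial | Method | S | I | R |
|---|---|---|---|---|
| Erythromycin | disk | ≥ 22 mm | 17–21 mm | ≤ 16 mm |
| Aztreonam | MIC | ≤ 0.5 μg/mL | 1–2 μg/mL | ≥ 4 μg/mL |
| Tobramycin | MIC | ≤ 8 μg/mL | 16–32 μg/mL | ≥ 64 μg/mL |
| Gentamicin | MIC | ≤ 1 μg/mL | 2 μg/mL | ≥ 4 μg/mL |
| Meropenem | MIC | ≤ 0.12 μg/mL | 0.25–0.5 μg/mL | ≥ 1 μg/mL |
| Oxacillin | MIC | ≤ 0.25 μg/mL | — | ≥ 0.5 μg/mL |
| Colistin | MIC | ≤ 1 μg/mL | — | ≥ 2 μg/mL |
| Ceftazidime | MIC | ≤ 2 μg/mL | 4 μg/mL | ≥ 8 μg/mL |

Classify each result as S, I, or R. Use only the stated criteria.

Erythromycin: 14 mm is ≤ 16 mm → R
Aztreonam: 0.03 μg/mL is ≤ 0.5 μg/mL ⇒ Susceptible
Tobramycin 16 μg/mL: in 16–32 μg/mL → Intermediate
Gentamicin (0.12 μg/mL) ≤ 1 μg/mL — S
Meropenem 0.12 μg/mL: ≤ 0.12 μg/mL — S

R, S, I, S, S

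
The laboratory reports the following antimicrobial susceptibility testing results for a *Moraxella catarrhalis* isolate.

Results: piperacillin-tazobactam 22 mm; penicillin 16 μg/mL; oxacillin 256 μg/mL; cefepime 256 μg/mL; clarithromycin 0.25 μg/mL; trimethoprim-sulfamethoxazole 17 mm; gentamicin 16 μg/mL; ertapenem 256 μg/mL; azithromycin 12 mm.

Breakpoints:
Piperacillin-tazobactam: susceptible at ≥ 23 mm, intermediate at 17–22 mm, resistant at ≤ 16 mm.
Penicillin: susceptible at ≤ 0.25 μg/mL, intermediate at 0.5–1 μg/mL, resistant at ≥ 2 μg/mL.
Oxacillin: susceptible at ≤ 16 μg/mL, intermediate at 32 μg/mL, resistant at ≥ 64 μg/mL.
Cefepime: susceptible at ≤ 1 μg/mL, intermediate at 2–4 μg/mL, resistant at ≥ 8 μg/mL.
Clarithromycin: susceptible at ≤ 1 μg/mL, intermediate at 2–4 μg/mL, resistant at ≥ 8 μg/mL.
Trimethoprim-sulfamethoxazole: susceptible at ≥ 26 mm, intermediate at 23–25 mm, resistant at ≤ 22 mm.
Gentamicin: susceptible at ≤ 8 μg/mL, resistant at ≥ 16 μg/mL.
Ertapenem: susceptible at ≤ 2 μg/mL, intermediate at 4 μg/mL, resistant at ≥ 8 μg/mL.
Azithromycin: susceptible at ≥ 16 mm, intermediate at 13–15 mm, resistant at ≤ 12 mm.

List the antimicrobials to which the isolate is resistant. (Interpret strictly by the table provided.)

penicillin, oxacillin, cefepime, trimethoprim-sulfamethoxazole, gentamicin, ertapenem, azithromycin

Piperacillin-tazobactam (22 mm) in 17–22 mm — Intermediate
Penicillin 16 μg/mL: ≥ 2 μg/mL → R
Oxacillin: 256 μg/mL is ≥ 64 μg/mL → resistant
Cefepime (256 μg/mL) ≥ 8 μg/mL ⇒ resistant
Clarithromycin (0.25 μg/mL) ≤ 1 μg/mL ⇒ Susceptible
Trimethoprim-sulfamethoxazole: 17 mm is ≤ 22 mm — Resistant
Gentamicin: 16 μg/mL is ≥ 16 μg/mL → Resistant
Ertapenem: 256 μg/mL is ≥ 8 μg/mL ⇒ resistant
Azithromycin 12 mm: ≤ 12 mm → resistant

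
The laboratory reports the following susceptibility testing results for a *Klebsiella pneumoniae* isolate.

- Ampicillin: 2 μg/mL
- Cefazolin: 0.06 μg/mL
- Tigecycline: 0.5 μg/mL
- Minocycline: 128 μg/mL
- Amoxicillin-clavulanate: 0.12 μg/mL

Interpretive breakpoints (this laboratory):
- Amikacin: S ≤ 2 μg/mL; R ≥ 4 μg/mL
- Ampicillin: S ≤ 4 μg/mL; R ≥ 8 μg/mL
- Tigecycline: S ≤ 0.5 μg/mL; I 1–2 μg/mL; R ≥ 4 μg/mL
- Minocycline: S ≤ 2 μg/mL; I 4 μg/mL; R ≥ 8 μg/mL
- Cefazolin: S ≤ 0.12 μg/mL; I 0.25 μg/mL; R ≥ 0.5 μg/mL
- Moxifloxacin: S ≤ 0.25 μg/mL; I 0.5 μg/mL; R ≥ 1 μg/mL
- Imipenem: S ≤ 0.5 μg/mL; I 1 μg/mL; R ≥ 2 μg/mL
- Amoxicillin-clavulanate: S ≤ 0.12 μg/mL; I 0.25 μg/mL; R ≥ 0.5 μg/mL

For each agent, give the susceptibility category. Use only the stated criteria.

Ampicillin: 2 μg/mL is ≤ 4 μg/mL → Susceptible
Cefazolin 0.06 μg/mL: ≤ 0.12 μg/mL — susceptible
Tigecycline (0.5 μg/mL) ≤ 0.5 μg/mL — susceptible
Minocycline 128 μg/mL: ≥ 8 μg/mL → resistant
Amoxicillin-clavulanate 0.12 μg/mL: ≤ 0.12 μg/mL — Susceptible

S, S, S, R, S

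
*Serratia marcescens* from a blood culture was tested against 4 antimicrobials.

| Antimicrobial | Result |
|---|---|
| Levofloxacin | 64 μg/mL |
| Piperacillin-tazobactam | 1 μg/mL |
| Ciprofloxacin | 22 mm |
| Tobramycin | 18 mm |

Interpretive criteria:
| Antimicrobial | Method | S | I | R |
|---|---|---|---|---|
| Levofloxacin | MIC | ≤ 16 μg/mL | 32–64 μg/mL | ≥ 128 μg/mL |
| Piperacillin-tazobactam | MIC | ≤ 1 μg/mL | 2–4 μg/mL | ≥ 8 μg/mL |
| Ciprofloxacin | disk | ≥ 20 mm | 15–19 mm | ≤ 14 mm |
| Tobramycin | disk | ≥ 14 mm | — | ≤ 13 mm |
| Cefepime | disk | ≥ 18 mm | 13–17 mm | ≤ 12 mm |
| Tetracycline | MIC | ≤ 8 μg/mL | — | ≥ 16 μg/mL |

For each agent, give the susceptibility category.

Levofloxacin (64 μg/mL) in 32–64 μg/mL — I
Piperacillin-tazobactam (1 μg/mL) ≤ 1 μg/mL ⇒ S
Ciprofloxacin 22 mm: ≥ 20 mm — Susceptible
Tobramycin (18 mm) ≥ 14 mm ⇒ susceptible

I, S, S, S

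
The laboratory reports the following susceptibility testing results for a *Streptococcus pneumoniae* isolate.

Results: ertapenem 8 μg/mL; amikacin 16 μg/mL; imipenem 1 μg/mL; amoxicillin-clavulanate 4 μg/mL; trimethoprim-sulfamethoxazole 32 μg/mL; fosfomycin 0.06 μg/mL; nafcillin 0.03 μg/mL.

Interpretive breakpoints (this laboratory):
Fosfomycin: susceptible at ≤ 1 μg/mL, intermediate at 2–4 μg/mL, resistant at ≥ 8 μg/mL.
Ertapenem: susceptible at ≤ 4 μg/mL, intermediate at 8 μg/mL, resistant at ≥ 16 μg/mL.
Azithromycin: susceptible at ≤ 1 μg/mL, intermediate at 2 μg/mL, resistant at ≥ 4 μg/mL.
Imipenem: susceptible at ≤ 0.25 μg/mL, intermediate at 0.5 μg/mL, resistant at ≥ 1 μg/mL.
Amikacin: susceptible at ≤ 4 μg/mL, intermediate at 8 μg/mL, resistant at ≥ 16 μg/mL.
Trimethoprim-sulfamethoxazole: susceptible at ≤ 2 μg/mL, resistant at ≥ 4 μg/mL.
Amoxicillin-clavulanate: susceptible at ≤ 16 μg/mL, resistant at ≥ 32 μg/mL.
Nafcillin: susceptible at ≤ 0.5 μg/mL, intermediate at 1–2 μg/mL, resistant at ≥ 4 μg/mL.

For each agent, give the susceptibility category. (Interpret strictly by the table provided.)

Ertapenem (8 μg/mL) = 8 μg/mL → Intermediate
Amikacin: 16 μg/mL is ≥ 16 μg/mL ⇒ resistant
Imipenem: 1 μg/mL is ≥ 1 μg/mL → resistant
Amoxicillin-clavulanate (4 μg/mL) ≤ 16 μg/mL ⇒ Susceptible
Trimethoprim-sulfamethoxazole (32 μg/mL) ≥ 4 μg/mL — Resistant
Fosfomycin: 0.06 μg/mL is ≤ 1 μg/mL ⇒ susceptible
Nafcillin 0.03 μg/mL: ≤ 0.5 μg/mL — Susceptible

I, R, R, S, R, S, S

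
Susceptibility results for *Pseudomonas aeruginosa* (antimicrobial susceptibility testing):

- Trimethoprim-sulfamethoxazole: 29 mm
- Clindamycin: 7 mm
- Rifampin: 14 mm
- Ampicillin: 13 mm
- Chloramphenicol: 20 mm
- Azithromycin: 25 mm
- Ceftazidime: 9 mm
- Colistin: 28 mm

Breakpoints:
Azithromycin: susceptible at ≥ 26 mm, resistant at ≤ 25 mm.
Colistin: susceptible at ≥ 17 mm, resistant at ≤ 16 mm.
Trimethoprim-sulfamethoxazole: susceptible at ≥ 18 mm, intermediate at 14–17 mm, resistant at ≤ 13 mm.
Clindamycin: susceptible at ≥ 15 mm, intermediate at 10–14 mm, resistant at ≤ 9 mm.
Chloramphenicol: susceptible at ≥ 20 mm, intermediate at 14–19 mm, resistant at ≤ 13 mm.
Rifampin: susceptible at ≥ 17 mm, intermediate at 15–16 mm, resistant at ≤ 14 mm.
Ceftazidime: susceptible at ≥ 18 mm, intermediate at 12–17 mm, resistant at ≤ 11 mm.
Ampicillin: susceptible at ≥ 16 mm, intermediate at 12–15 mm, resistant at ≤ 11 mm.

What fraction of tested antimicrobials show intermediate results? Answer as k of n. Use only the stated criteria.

Trimethoprim-sulfamethoxazole (29 mm) ≥ 18 mm — S
Clindamycin 7 mm: ≤ 9 mm → resistant
Rifampin 14 mm: ≤ 14 mm → R
Ampicillin (13 mm) in 12–15 mm → intermediate
Chloramphenicol: 20 mm is ≥ 20 mm — S
Azithromycin 25 mm: ≤ 25 mm → resistant
Ceftazidime: 9 mm is ≤ 11 mm → resistant
Colistin (28 mm) ≥ 17 mm ⇒ S
Intermediate: 1/8

1 of 8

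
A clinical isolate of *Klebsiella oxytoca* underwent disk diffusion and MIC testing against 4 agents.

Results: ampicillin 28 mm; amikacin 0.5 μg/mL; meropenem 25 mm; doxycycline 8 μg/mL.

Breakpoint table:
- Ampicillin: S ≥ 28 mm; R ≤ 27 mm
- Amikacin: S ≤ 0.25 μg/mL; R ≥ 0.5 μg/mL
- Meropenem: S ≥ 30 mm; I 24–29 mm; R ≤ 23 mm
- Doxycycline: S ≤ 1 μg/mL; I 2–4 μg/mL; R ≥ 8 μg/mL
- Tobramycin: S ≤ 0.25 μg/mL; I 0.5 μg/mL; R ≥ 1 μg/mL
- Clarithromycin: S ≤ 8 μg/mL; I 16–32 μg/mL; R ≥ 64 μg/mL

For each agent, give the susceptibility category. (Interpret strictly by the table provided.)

S, R, I, R

Ampicillin: 28 mm is ≥ 28 mm ⇒ S
Amikacin 0.5 μg/mL: ≥ 0.5 μg/mL — resistant
Meropenem (25 mm) in 24–29 mm → I
Doxycycline (8 μg/mL) ≥ 8 μg/mL ⇒ Resistant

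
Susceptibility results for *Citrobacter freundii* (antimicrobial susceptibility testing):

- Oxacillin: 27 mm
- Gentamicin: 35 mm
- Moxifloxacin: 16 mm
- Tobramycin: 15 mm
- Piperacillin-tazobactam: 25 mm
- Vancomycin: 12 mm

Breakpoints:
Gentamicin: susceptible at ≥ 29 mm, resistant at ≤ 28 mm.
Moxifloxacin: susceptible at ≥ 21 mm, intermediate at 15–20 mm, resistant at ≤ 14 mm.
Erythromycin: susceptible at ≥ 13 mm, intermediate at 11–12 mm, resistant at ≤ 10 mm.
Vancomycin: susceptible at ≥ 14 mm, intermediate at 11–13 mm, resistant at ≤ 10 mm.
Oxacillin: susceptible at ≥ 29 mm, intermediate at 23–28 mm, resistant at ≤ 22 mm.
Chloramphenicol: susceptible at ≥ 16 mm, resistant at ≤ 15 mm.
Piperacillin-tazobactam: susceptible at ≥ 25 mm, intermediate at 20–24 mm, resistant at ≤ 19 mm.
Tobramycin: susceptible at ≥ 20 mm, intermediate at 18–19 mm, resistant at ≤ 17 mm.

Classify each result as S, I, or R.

I, S, I, R, S, I

Oxacillin (27 mm) in 23–28 mm ⇒ Intermediate
Gentamicin: 35 mm is ≥ 29 mm ⇒ S
Moxifloxacin: 16 mm is in 15–20 mm — Intermediate
Tobramycin: 15 mm is ≤ 17 mm ⇒ resistant
Piperacillin-tazobactam: 25 mm is ≥ 25 mm — Susceptible
Vancomycin 12 mm: in 11–13 mm ⇒ intermediate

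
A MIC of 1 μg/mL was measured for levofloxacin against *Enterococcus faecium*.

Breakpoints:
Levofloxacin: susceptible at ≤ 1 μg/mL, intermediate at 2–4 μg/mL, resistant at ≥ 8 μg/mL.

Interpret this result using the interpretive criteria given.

S

Levofloxacin: 1 μg/mL is ≤ 1 μg/mL ⇒ S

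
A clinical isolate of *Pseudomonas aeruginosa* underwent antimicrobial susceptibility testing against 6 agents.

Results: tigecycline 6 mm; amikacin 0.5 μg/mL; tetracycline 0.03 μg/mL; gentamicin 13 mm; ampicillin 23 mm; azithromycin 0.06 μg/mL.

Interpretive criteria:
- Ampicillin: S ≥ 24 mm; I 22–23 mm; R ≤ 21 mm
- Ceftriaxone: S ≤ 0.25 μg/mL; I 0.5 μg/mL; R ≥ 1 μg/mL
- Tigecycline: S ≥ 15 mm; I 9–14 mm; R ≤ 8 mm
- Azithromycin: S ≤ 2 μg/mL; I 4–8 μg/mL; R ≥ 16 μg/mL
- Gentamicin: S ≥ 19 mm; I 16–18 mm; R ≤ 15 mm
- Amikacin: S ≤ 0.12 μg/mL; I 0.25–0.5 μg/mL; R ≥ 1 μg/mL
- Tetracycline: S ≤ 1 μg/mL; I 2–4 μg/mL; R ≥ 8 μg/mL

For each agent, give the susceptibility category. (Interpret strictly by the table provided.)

R, I, S, R, I, S

Tigecycline (6 mm) ≤ 8 mm — resistant
Amikacin (0.5 μg/mL) in 0.25–0.5 μg/mL — Intermediate
Tetracycline: 0.03 μg/mL is ≤ 1 μg/mL — susceptible
Gentamicin: 13 mm is ≤ 15 mm — R
Ampicillin (23 mm) in 22–23 mm — intermediate
Azithromycin (0.06 μg/mL) ≤ 2 μg/mL ⇒ Susceptible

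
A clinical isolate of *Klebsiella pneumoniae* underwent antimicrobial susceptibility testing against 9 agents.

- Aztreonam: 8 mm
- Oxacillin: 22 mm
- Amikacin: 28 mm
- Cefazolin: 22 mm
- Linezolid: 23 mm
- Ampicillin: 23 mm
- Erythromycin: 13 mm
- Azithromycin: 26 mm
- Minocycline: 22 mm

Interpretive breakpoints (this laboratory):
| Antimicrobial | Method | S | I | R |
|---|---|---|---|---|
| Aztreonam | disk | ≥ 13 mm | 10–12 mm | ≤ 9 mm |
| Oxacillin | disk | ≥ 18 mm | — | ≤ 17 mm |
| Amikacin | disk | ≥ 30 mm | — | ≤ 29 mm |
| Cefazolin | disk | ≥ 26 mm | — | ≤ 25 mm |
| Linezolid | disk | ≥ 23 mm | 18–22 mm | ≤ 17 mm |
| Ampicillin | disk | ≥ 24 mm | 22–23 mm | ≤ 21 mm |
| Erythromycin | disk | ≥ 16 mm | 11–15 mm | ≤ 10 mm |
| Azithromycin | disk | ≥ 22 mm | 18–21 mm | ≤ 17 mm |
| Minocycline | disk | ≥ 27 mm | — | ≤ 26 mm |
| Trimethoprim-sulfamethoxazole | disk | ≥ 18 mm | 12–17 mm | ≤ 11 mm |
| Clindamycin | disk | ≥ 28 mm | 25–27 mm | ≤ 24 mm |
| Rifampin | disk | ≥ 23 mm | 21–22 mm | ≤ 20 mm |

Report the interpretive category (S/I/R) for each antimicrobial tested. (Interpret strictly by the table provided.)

R, S, R, R, S, I, I, S, R

Aztreonam 8 mm: ≤ 9 mm ⇒ resistant
Oxacillin: 22 mm is ≥ 18 mm → susceptible
Amikacin: 28 mm is ≤ 29 mm ⇒ resistant
Cefazolin 22 mm: ≤ 25 mm — resistant
Linezolid (23 mm) ≥ 23 mm — Susceptible
Ampicillin: 23 mm is in 22–23 mm → I
Erythromycin: 13 mm is in 11–15 mm → intermediate
Azithromycin: 26 mm is ≥ 22 mm ⇒ Susceptible
Minocycline: 22 mm is ≤ 26 mm → resistant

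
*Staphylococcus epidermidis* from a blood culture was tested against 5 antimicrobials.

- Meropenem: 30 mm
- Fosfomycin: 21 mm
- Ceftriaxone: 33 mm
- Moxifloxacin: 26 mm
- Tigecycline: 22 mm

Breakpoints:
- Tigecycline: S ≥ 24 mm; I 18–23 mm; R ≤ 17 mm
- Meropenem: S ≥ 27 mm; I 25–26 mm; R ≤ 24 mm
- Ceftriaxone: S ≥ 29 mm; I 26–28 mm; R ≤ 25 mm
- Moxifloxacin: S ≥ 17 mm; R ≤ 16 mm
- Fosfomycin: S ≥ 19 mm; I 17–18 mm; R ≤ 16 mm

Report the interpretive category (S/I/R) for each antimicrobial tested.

S, S, S, S, I

Meropenem 30 mm: ≥ 27 mm → susceptible
Fosfomycin: 21 mm is ≥ 19 mm — susceptible
Ceftriaxone 33 mm: ≥ 29 mm — S
Moxifloxacin (26 mm) ≥ 17 mm — susceptible
Tigecycline (22 mm) in 18–23 mm — I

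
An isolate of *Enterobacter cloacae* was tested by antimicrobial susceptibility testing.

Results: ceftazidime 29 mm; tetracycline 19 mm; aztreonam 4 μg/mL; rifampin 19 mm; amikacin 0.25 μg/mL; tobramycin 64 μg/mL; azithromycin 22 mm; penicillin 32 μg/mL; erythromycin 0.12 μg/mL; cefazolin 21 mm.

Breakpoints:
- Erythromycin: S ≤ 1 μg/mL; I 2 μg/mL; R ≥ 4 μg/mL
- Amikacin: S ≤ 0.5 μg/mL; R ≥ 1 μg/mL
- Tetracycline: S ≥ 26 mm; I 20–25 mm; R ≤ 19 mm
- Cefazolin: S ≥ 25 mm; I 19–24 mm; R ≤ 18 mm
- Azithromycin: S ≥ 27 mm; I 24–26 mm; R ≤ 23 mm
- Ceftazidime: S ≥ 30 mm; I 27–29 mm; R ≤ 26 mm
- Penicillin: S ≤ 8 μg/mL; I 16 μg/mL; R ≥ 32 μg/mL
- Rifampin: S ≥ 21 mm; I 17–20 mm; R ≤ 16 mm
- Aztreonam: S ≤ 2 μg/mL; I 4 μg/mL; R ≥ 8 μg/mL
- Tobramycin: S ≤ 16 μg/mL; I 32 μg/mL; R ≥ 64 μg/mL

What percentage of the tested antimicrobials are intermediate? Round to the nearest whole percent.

40%

Ceftazidime (29 mm) in 27–29 mm — I
Tetracycline 19 mm: ≤ 19 mm ⇒ Resistant
Aztreonam: 4 μg/mL is = 4 μg/mL → intermediate
Rifampin: 19 mm is in 17–20 mm → I
Amikacin 0.25 μg/mL: ≤ 0.5 μg/mL → S
Tobramycin (64 μg/mL) ≥ 64 μg/mL — R
Azithromycin (22 mm) ≤ 23 mm → Resistant
Penicillin 32 μg/mL: ≥ 32 μg/mL ⇒ Resistant
Erythromycin: 0.12 μg/mL is ≤ 1 μg/mL — Susceptible
Cefazolin: 21 mm is in 19–24 mm ⇒ intermediate
Intermediate: 4/10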